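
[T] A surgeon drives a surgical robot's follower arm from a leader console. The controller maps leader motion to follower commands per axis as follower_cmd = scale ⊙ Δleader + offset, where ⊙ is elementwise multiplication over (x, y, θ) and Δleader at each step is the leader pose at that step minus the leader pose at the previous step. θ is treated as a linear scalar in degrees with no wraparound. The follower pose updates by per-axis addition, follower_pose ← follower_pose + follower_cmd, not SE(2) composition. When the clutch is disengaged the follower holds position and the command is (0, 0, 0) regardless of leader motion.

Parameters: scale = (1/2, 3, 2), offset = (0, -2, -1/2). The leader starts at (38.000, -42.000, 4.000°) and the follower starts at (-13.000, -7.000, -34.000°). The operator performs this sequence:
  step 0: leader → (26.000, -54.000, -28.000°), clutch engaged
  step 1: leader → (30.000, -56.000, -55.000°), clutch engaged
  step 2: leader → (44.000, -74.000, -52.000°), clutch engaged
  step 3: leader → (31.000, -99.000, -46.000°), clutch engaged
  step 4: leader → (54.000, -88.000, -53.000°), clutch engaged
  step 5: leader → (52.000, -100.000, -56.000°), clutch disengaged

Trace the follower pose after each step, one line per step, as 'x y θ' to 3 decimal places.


step 0: Δleader=(-12.000, -12.000, -32.000°), engaged; cmd=(-6.000, -38.000, -64.500°) → follower=(-19.000, -45.000, -98.500°)
step 1: Δleader=(4.000, -2.000, -27.000°), engaged; cmd=(2.000, -8.000, -54.500°) → follower=(-17.000, -53.000, -153.000°)
step 2: Δleader=(14.000, -18.000, 3.000°), engaged; cmd=(7.000, -56.000, 5.500°) → follower=(-10.000, -109.000, -147.500°)
step 3: Δleader=(-13.000, -25.000, 6.000°), engaged; cmd=(-6.500, -77.000, 11.500°) → follower=(-16.500, -186.000, -136.000°)
step 4: Δleader=(23.000, 11.000, -7.000°), engaged; cmd=(11.500, 31.000, -14.500°) → follower=(-5.000, -155.000, -150.500°)
step 5: Δleader=(-2.000, -12.000, -3.000°), disengaged; cmd=(0,0,0) → follower holds at (-5.000, -155.000, -150.500°)

-19.000 -45.000 -98.500
-17.000 -53.000 -153.000
-10.000 -109.000 -147.500
-16.500 -186.000 -136.000
-5.000 -155.000 -150.500
-5.000 -155.000 -150.500


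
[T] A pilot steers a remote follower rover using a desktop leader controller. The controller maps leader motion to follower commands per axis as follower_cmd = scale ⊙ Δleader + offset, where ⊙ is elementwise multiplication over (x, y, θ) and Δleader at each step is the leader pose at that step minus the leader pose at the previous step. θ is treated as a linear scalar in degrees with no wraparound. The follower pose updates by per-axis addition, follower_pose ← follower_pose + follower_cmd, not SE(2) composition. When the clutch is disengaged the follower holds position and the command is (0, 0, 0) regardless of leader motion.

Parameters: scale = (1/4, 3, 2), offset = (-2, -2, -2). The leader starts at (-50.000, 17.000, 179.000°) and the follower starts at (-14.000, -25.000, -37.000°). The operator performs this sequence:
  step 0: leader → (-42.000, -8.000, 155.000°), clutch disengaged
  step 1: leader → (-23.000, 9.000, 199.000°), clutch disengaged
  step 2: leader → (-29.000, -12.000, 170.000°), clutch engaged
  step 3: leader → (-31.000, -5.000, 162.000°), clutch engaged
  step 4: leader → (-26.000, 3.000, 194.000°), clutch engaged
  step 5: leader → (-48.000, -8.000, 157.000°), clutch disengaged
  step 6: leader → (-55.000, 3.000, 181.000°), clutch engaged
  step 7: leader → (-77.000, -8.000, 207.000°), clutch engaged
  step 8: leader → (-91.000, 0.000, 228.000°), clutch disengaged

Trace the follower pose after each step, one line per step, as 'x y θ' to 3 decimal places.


-14.000 -25.000 -37.000
-14.000 -25.000 -37.000
-17.500 -90.000 -97.000
-20.000 -71.000 -115.000
-20.750 -49.000 -53.000
-20.750 -49.000 -53.000
-24.500 -18.000 -7.000
-32.000 -53.000 43.000
-32.000 -53.000 43.000

step 0: Δleader=(8.000, -25.000, -24.000°), disengaged; cmd=(0,0,0) → follower holds at (-14.000, -25.000, -37.000°)
step 1: Δleader=(19.000, 17.000, 44.000°), disengaged; cmd=(0,0,0) → follower holds at (-14.000, -25.000, -37.000°)
step 2: Δleader=(-6.000, -21.000, -29.000°), engaged; cmd=(-3.500, -65.000, -60.000°) → follower=(-17.500, -90.000, -97.000°)
step 3: Δleader=(-2.000, 7.000, -8.000°), engaged; cmd=(-2.500, 19.000, -18.000°) → follower=(-20.000, -71.000, -115.000°)
step 4: Δleader=(5.000, 8.000, 32.000°), engaged; cmd=(-0.750, 22.000, 62.000°) → follower=(-20.750, -49.000, -53.000°)
step 5: Δleader=(-22.000, -11.000, -37.000°), disengaged; cmd=(0,0,0) → follower holds at (-20.750, -49.000, -53.000°)
step 6: Δleader=(-7.000, 11.000, 24.000°), engaged; cmd=(-3.750, 31.000, 46.000°) → follower=(-24.500, -18.000, -7.000°)
step 7: Δleader=(-22.000, -11.000, 26.000°), engaged; cmd=(-7.500, -35.000, 50.000°) → follower=(-32.000, -53.000, 43.000°)
step 8: Δleader=(-14.000, 8.000, 21.000°), disengaged; cmd=(0,0,0) → follower holds at (-32.000, -53.000, 43.000°)


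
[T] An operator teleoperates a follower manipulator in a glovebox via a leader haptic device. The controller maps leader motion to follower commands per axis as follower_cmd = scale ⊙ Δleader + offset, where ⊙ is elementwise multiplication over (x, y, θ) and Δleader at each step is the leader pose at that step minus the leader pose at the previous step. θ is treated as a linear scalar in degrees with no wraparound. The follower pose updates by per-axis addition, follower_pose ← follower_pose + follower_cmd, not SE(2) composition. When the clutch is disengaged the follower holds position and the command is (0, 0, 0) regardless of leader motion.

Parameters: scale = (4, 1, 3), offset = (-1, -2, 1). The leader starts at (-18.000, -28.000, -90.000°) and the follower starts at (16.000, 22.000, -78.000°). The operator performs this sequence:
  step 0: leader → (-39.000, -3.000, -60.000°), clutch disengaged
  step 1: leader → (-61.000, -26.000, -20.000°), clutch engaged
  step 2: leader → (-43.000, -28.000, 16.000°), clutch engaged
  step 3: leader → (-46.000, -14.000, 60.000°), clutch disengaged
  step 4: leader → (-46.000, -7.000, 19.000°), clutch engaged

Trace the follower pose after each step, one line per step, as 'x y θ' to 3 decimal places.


16.000 22.000 -78.000
-73.000 -3.000 43.000
-2.000 -7.000 152.000
-2.000 -7.000 152.000
-3.000 -2.000 30.000

step 0: Δleader=(-21.000, 25.000, 30.000°), disengaged; cmd=(0,0,0) → follower holds at (16.000, 22.000, -78.000°)
step 1: Δleader=(-22.000, -23.000, 40.000°), engaged; cmd=(-89.000, -25.000, 121.000°) → follower=(-73.000, -3.000, 43.000°)
step 2: Δleader=(18.000, -2.000, 36.000°), engaged; cmd=(71.000, -4.000, 109.000°) → follower=(-2.000, -7.000, 152.000°)
step 3: Δleader=(-3.000, 14.000, 44.000°), disengaged; cmd=(0,0,0) → follower holds at (-2.000, -7.000, 152.000°)
step 4: Δleader=(0.000, 7.000, -41.000°), engaged; cmd=(-1.000, 5.000, -122.000°) → follower=(-3.000, -2.000, 30.000°)


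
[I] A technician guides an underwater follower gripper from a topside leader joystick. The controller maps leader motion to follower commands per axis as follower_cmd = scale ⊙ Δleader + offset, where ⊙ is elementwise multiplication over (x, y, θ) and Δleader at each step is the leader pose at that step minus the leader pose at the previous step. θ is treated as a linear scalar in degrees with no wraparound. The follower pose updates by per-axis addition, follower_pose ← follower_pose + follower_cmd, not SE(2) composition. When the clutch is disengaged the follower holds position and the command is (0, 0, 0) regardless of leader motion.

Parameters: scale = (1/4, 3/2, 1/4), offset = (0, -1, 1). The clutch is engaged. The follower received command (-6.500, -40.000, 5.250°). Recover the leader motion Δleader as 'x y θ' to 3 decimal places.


axis x: (-6.500 − 0) / (1/4) = -26.000
axis y: (-40.000 − -1) / (3/2) = -26.000
axis θ: (5.250 − 1) / (1/4) = 17.000

-26.000 -26.000 17.000


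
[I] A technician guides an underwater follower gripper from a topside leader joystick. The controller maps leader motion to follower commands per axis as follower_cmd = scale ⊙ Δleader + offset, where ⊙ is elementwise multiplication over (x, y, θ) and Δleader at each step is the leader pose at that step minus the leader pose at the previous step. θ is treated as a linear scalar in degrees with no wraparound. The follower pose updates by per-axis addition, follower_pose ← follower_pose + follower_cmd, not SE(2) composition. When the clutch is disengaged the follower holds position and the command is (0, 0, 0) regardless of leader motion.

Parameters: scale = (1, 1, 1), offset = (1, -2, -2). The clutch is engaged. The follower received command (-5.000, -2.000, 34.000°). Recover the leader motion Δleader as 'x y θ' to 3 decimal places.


-6.000 0.000 36.000

axis x: (-5.000 − 1) / (1) = -6.000
axis y: (-2.000 − -2) / (1) = 0.000
axis θ: (34.000 − -2) / (1) = 36.000


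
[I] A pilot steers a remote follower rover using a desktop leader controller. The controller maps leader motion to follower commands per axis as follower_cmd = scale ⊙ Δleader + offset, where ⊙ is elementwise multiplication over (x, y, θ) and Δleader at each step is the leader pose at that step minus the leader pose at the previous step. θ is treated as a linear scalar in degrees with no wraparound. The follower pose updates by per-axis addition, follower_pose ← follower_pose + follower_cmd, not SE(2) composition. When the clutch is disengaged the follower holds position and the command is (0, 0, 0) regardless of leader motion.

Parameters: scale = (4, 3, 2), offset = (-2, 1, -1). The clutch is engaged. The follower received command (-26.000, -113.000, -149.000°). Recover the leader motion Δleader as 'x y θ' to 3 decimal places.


-6.000 -38.000 -74.000

axis x: (-26.000 − -2) / (4) = -6.000
axis y: (-113.000 − 1) / (3) = -38.000
axis θ: (-149.000 − -1) / (2) = -74.000


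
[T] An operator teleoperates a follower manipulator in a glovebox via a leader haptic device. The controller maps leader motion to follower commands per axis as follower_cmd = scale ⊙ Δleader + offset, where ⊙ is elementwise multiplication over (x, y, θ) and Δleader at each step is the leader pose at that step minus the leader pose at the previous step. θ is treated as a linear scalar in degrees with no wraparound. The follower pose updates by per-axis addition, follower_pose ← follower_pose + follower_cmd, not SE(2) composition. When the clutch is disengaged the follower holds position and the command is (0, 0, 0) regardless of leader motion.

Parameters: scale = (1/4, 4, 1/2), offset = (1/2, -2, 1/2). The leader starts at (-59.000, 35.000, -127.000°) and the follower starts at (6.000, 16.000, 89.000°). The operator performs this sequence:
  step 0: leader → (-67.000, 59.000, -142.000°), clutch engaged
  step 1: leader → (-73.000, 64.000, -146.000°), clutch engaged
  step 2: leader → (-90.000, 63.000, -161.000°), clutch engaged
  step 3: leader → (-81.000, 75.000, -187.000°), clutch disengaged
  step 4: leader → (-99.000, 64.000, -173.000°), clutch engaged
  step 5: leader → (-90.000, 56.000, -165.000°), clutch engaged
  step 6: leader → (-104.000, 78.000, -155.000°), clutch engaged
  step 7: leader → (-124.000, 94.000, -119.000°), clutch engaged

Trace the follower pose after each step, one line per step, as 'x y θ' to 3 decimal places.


step 0: Δleader=(-8.000, 24.000, -15.000°), engaged; cmd=(-1.500, 94.000, -7.000°) → follower=(4.500, 110.000, 82.000°)
step 1: Δleader=(-6.000, 5.000, -4.000°), engaged; cmd=(-1.000, 18.000, -1.500°) → follower=(3.500, 128.000, 80.500°)
step 2: Δleader=(-17.000, -1.000, -15.000°), engaged; cmd=(-3.750, -6.000, -7.000°) → follower=(-0.250, 122.000, 73.500°)
step 3: Δleader=(9.000, 12.000, -26.000°), disengaged; cmd=(0,0,0) → follower holds at (-0.250, 122.000, 73.500°)
step 4: Δleader=(-18.000, -11.000, 14.000°), engaged; cmd=(-4.000, -46.000, 7.500°) → follower=(-4.250, 76.000, 81.000°)
step 5: Δleader=(9.000, -8.000, 8.000°), engaged; cmd=(2.750, -34.000, 4.500°) → follower=(-1.500, 42.000, 85.500°)
step 6: Δleader=(-14.000, 22.000, 10.000°), engaged; cmd=(-3.000, 86.000, 5.500°) → follower=(-4.500, 128.000, 91.000°)
step 7: Δleader=(-20.000, 16.000, 36.000°), engaged; cmd=(-4.500, 62.000, 18.500°) → follower=(-9.000, 190.000, 109.500°)

4.500 110.000 82.000
3.500 128.000 80.500
-0.250 122.000 73.500
-0.250 122.000 73.500
-4.250 76.000 81.000
-1.500 42.000 85.500
-4.500 128.000 91.000
-9.000 190.000 109.500


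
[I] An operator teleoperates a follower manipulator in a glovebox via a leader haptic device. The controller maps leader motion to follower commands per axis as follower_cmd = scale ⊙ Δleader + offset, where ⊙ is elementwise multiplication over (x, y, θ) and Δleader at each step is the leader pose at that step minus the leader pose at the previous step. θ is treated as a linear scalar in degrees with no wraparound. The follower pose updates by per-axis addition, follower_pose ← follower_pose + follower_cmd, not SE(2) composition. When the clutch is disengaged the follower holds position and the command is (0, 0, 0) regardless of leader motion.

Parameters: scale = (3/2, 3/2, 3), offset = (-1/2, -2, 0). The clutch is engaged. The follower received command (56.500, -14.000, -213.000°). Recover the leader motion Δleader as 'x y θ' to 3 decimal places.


38.000 -8.000 -71.000

axis x: (56.500 − -1/2) / (3/2) = 38.000
axis y: (-14.000 − -2) / (3/2) = -8.000
axis θ: (-213.000 − 0) / (3) = -71.000


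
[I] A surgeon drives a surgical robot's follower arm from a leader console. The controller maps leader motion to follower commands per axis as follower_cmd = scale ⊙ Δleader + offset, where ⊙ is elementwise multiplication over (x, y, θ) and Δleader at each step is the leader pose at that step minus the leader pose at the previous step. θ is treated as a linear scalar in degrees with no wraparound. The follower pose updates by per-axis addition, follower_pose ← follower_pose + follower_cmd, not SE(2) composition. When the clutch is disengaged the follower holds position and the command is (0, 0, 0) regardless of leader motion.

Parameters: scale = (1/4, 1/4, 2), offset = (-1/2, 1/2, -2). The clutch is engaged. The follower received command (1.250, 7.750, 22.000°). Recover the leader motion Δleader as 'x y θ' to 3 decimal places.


7.000 29.000 12.000

axis x: (1.250 − -1/2) / (1/4) = 7.000
axis y: (7.750 − 1/2) / (1/4) = 29.000
axis θ: (22.000 − -2) / (2) = 12.000


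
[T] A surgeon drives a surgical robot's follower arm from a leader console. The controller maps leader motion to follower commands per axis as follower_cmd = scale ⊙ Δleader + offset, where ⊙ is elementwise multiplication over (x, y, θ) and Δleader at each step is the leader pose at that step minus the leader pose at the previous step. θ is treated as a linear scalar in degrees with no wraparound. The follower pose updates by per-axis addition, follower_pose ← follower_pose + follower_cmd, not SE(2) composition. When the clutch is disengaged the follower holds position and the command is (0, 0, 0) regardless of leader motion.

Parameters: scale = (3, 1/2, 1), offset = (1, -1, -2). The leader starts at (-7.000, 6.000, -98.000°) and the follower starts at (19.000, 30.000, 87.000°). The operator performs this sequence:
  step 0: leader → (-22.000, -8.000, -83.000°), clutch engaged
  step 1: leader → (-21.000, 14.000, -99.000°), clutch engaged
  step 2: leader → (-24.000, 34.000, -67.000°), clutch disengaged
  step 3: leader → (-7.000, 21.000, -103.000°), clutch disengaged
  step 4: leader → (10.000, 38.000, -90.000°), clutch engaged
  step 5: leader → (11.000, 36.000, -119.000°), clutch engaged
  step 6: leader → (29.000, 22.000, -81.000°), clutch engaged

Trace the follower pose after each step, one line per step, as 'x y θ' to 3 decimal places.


-25.000 22.000 100.000
-21.000 32.000 82.000
-21.000 32.000 82.000
-21.000 32.000 82.000
31.000 39.500 93.000
35.000 37.500 62.000
90.000 29.500 98.000

step 0: Δleader=(-15.000, -14.000, 15.000°), engaged; cmd=(-44.000, -8.000, 13.000°) → follower=(-25.000, 22.000, 100.000°)
step 1: Δleader=(1.000, 22.000, -16.000°), engaged; cmd=(4.000, 10.000, -18.000°) → follower=(-21.000, 32.000, 82.000°)
step 2: Δleader=(-3.000, 20.000, 32.000°), disengaged; cmd=(0,0,0) → follower holds at (-21.000, 32.000, 82.000°)
step 3: Δleader=(17.000, -13.000, -36.000°), disengaged; cmd=(0,0,0) → follower holds at (-21.000, 32.000, 82.000°)
step 4: Δleader=(17.000, 17.000, 13.000°), engaged; cmd=(52.000, 7.500, 11.000°) → follower=(31.000, 39.500, 93.000°)
step 5: Δleader=(1.000, -2.000, -29.000°), engaged; cmd=(4.000, -2.000, -31.000°) → follower=(35.000, 37.500, 62.000°)
step 6: Δleader=(18.000, -14.000, 38.000°), engaged; cmd=(55.000, -8.000, 36.000°) → follower=(90.000, 29.500, 98.000°)


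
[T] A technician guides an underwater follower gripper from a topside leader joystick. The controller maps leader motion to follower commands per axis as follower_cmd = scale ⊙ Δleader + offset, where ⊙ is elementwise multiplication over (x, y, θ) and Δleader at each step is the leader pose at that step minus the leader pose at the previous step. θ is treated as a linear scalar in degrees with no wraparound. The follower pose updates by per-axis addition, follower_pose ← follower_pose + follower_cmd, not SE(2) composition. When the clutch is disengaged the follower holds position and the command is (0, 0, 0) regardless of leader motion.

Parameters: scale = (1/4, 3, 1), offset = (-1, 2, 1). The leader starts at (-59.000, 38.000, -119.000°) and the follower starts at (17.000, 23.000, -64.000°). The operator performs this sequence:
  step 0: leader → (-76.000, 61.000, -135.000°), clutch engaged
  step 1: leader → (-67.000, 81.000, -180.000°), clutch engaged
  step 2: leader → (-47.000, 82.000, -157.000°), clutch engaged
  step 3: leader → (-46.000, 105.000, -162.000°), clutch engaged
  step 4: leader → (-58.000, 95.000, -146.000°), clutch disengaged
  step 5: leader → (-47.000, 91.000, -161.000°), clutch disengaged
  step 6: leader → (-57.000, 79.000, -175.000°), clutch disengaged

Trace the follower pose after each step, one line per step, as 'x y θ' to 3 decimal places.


11.750 94.000 -79.000
13.000 156.000 -123.000
17.000 161.000 -99.000
16.250 232.000 -103.000
16.250 232.000 -103.000
16.250 232.000 -103.000
16.250 232.000 -103.000

step 0: Δleader=(-17.000, 23.000, -16.000°), engaged; cmd=(-5.250, 71.000, -15.000°) → follower=(11.750, 94.000, -79.000°)
step 1: Δleader=(9.000, 20.000, -45.000°), engaged; cmd=(1.250, 62.000, -44.000°) → follower=(13.000, 156.000, -123.000°)
step 2: Δleader=(20.000, 1.000, 23.000°), engaged; cmd=(4.000, 5.000, 24.000°) → follower=(17.000, 161.000, -99.000°)
step 3: Δleader=(1.000, 23.000, -5.000°), engaged; cmd=(-0.750, 71.000, -4.000°) → follower=(16.250, 232.000, -103.000°)
step 4: Δleader=(-12.000, -10.000, 16.000°), disengaged; cmd=(0,0,0) → follower holds at (16.250, 232.000, -103.000°)
step 5: Δleader=(11.000, -4.000, -15.000°), disengaged; cmd=(0,0,0) → follower holds at (16.250, 232.000, -103.000°)
step 6: Δleader=(-10.000, -12.000, -14.000°), disengaged; cmd=(0,0,0) → follower holds at (16.250, 232.000, -103.000°)


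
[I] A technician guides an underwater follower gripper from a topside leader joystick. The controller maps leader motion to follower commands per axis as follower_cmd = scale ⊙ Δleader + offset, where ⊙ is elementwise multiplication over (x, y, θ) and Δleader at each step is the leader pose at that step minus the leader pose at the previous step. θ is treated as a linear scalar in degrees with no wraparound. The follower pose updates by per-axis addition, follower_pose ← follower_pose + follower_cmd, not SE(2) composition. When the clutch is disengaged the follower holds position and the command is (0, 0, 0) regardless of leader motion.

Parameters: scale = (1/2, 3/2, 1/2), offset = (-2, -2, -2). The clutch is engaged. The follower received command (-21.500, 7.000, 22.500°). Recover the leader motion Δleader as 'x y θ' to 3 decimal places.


-39.000 6.000 49.000

axis x: (-21.500 − -2) / (1/2) = -39.000
axis y: (7.000 − -2) / (3/2) = 6.000
axis θ: (22.500 − -2) / (1/2) = 49.000


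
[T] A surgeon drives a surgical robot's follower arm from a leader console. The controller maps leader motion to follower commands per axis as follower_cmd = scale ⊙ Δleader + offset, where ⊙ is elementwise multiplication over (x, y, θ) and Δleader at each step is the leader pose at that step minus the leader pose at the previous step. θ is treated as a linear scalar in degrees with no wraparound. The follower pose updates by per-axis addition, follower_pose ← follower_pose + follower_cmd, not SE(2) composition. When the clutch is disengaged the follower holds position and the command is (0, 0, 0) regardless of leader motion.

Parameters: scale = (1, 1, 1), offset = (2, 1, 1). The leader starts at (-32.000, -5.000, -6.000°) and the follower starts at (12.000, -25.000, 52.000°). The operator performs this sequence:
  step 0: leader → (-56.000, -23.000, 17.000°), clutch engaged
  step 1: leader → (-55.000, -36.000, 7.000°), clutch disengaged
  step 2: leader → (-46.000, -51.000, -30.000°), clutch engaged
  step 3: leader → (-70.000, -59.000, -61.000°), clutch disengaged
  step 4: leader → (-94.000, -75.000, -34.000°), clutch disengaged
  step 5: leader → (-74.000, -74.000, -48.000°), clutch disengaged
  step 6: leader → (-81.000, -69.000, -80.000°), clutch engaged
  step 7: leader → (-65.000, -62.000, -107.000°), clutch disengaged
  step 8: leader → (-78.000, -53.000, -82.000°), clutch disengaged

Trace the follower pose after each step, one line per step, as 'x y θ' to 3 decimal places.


step 0: Δleader=(-24.000, -18.000, 23.000°), engaged; cmd=(-22.000, -17.000, 24.000°) → follower=(-10.000, -42.000, 76.000°)
step 1: Δleader=(1.000, -13.000, -10.000°), disengaged; cmd=(0,0,0) → follower holds at (-10.000, -42.000, 76.000°)
step 2: Δleader=(9.000, -15.000, -37.000°), engaged; cmd=(11.000, -14.000, -36.000°) → follower=(1.000, -56.000, 40.000°)
step 3: Δleader=(-24.000, -8.000, -31.000°), disengaged; cmd=(0,0,0) → follower holds at (1.000, -56.000, 40.000°)
step 4: Δleader=(-24.000, -16.000, 27.000°), disengaged; cmd=(0,0,0) → follower holds at (1.000, -56.000, 40.000°)
step 5: Δleader=(20.000, 1.000, -14.000°), disengaged; cmd=(0,0,0) → follower holds at (1.000, -56.000, 40.000°)
step 6: Δleader=(-7.000, 5.000, -32.000°), engaged; cmd=(-5.000, 6.000, -31.000°) → follower=(-4.000, -50.000, 9.000°)
step 7: Δleader=(16.000, 7.000, -27.000°), disengaged; cmd=(0,0,0) → follower holds at (-4.000, -50.000, 9.000°)
step 8: Δleader=(-13.000, 9.000, 25.000°), disengaged; cmd=(0,0,0) → follower holds at (-4.000, -50.000, 9.000°)

-10.000 -42.000 76.000
-10.000 -42.000 76.000
1.000 -56.000 40.000
1.000 -56.000 40.000
1.000 -56.000 40.000
1.000 -56.000 40.000
-4.000 -50.000 9.000
-4.000 -50.000 9.000
-4.000 -50.000 9.000


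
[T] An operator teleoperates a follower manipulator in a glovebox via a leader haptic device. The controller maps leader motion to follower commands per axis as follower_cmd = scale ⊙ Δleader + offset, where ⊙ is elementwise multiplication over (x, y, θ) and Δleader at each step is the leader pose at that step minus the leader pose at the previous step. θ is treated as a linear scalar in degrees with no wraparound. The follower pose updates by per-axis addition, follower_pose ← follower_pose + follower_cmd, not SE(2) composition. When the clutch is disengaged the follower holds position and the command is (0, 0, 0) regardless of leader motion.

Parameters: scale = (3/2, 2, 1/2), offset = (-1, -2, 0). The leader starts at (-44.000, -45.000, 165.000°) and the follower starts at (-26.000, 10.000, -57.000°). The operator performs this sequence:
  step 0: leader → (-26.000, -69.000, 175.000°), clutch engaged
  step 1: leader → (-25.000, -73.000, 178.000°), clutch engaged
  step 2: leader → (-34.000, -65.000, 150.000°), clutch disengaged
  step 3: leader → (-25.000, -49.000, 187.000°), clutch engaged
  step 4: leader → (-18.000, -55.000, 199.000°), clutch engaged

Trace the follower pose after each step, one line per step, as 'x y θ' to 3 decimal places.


0.000 -40.000 -52.000
0.500 -50.000 -50.500
0.500 -50.000 -50.500
13.000 -20.000 -32.000
22.500 -34.000 -26.000

step 0: Δleader=(18.000, -24.000, 10.000°), engaged; cmd=(26.000, -50.000, 5.000°) → follower=(0.000, -40.000, -52.000°)
step 1: Δleader=(1.000, -4.000, 3.000°), engaged; cmd=(0.500, -10.000, 1.500°) → follower=(0.500, -50.000, -50.500°)
step 2: Δleader=(-9.000, 8.000, -28.000°), disengaged; cmd=(0,0,0) → follower holds at (0.500, -50.000, -50.500°)
step 3: Δleader=(9.000, 16.000, 37.000°), engaged; cmd=(12.500, 30.000, 18.500°) → follower=(13.000, -20.000, -32.000°)
step 4: Δleader=(7.000, -6.000, 12.000°), engaged; cmd=(9.500, -14.000, 6.000°) → follower=(22.500, -34.000, -26.000°)


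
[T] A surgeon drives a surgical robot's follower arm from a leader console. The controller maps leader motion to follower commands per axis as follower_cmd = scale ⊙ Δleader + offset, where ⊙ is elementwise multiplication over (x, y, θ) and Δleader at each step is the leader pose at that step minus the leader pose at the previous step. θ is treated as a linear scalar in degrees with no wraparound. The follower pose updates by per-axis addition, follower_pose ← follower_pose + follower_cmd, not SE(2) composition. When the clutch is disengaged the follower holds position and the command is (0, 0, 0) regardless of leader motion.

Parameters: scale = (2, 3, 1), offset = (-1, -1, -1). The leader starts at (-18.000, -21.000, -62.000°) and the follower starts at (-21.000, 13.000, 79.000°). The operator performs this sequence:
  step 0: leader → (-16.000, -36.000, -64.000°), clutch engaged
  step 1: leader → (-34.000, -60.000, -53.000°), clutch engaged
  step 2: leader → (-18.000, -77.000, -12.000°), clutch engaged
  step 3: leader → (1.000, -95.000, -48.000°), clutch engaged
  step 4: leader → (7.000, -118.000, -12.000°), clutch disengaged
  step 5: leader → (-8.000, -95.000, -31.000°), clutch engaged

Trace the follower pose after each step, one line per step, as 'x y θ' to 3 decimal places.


-18.000 -33.000 76.000
-55.000 -106.000 86.000
-24.000 -158.000 126.000
13.000 -213.000 89.000
13.000 -213.000 89.000
-18.000 -145.000 69.000

step 0: Δleader=(2.000, -15.000, -2.000°), engaged; cmd=(3.000, -46.000, -3.000°) → follower=(-18.000, -33.000, 76.000°)
step 1: Δleader=(-18.000, -24.000, 11.000°), engaged; cmd=(-37.000, -73.000, 10.000°) → follower=(-55.000, -106.000, 86.000°)
step 2: Δleader=(16.000, -17.000, 41.000°), engaged; cmd=(31.000, -52.000, 40.000°) → follower=(-24.000, -158.000, 126.000°)
step 3: Δleader=(19.000, -18.000, -36.000°), engaged; cmd=(37.000, -55.000, -37.000°) → follower=(13.000, -213.000, 89.000°)
step 4: Δleader=(6.000, -23.000, 36.000°), disengaged; cmd=(0,0,0) → follower holds at (13.000, -213.000, 89.000°)
step 5: Δleader=(-15.000, 23.000, -19.000°), engaged; cmd=(-31.000, 68.000, -20.000°) → follower=(-18.000, -145.000, 69.000°)


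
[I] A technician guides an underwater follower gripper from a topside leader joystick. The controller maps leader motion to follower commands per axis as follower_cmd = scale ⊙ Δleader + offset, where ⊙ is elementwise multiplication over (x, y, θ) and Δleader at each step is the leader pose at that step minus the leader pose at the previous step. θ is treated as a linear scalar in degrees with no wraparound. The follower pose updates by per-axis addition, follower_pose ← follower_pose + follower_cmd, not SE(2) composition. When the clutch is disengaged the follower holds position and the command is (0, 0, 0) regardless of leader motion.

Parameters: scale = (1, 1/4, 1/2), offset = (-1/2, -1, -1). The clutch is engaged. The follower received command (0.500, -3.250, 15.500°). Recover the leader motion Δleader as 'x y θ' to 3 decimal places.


1.000 -9.000 33.000

axis x: (0.500 − -1/2) / (1) = 1.000
axis y: (-3.250 − -1) / (1/4) = -9.000
axis θ: (15.500 − -1) / (1/2) = 33.000


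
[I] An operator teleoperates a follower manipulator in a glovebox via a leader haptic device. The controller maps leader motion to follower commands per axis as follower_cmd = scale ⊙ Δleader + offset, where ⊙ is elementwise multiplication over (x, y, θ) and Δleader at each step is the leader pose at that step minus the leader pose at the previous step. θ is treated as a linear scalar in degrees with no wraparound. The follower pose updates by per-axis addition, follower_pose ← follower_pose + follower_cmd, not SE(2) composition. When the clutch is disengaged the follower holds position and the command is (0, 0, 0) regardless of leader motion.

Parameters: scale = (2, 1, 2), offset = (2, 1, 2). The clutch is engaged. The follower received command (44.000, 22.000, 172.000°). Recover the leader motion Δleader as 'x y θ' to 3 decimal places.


axis x: (44.000 − 2) / (2) = 21.000
axis y: (22.000 − 1) / (1) = 21.000
axis θ: (172.000 − 2) / (2) = 85.000

21.000 21.000 85.000


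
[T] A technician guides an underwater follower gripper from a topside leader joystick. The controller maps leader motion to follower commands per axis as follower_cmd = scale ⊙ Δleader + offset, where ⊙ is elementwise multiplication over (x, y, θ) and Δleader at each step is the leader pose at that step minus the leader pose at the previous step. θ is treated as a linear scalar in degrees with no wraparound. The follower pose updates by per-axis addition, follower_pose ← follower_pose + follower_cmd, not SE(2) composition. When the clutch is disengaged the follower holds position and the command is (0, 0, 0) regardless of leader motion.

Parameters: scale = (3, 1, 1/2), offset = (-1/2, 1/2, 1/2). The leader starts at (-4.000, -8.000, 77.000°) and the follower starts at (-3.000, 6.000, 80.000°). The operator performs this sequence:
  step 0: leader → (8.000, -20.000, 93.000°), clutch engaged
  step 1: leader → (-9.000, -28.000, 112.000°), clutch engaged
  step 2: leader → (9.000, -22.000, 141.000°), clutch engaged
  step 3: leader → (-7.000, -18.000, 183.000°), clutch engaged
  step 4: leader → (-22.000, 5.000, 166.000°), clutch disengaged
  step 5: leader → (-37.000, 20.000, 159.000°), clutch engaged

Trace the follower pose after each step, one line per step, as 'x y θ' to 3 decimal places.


32.500 -5.500 88.500
-19.000 -13.000 98.500
34.500 -6.500 113.500
-14.000 -2.000 135.000
-14.000 -2.000 135.000
-59.500 13.500 132.000

step 0: Δleader=(12.000, -12.000, 16.000°), engaged; cmd=(35.500, -11.500, 8.500°) → follower=(32.500, -5.500, 88.500°)
step 1: Δleader=(-17.000, -8.000, 19.000°), engaged; cmd=(-51.500, -7.500, 10.000°) → follower=(-19.000, -13.000, 98.500°)
step 2: Δleader=(18.000, 6.000, 29.000°), engaged; cmd=(53.500, 6.500, 15.000°) → follower=(34.500, -6.500, 113.500°)
step 3: Δleader=(-16.000, 4.000, 42.000°), engaged; cmd=(-48.500, 4.500, 21.500°) → follower=(-14.000, -2.000, 135.000°)
step 4: Δleader=(-15.000, 23.000, -17.000°), disengaged; cmd=(0,0,0) → follower holds at (-14.000, -2.000, 135.000°)
step 5: Δleader=(-15.000, 15.000, -7.000°), engaged; cmd=(-45.500, 15.500, -3.000°) → follower=(-59.500, 13.500, 132.000°)


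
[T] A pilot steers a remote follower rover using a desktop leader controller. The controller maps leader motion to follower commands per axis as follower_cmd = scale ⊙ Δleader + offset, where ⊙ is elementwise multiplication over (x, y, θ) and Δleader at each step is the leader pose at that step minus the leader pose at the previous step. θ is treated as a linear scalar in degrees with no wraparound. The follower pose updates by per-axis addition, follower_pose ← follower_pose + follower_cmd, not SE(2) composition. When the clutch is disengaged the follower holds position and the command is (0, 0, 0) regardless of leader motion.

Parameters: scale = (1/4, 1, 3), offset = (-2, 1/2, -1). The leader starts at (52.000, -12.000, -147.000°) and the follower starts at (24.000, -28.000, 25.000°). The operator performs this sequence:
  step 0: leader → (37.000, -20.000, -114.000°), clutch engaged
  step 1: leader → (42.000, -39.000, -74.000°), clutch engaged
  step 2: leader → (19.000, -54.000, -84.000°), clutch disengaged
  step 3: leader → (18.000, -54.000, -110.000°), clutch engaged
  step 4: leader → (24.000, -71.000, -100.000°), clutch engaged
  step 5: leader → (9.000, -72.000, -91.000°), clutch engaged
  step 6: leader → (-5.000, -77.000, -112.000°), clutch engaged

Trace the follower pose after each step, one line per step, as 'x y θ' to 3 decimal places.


step 0: Δleader=(-15.000, -8.000, 33.000°), engaged; cmd=(-5.750, -7.500, 98.000°) → follower=(18.250, -35.500, 123.000°)
step 1: Δleader=(5.000, -19.000, 40.000°), engaged; cmd=(-0.750, -18.500, 119.000°) → follower=(17.500, -54.000, 242.000°)
step 2: Δleader=(-23.000, -15.000, -10.000°), disengaged; cmd=(0,0,0) → follower holds at (17.500, -54.000, 242.000°)
step 3: Δleader=(-1.000, 0.000, -26.000°), engaged; cmd=(-2.250, 0.500, -79.000°) → follower=(15.250, -53.500, 163.000°)
step 4: Δleader=(6.000, -17.000, 10.000°), engaged; cmd=(-0.500, -16.500, 29.000°) → follower=(14.750, -70.000, 192.000°)
step 5: Δleader=(-15.000, -1.000, 9.000°), engaged; cmd=(-5.750, -0.500, 26.000°) → follower=(9.000, -70.500, 218.000°)
step 6: Δleader=(-14.000, -5.000, -21.000°), engaged; cmd=(-5.500, -4.500, -64.000°) → follower=(3.500, -75.000, 154.000°)

18.250 -35.500 123.000
17.500 -54.000 242.000
17.500 -54.000 242.000
15.250 -53.500 163.000
14.750 -70.000 192.000
9.000 -70.500 218.000
3.500 -75.000 154.000


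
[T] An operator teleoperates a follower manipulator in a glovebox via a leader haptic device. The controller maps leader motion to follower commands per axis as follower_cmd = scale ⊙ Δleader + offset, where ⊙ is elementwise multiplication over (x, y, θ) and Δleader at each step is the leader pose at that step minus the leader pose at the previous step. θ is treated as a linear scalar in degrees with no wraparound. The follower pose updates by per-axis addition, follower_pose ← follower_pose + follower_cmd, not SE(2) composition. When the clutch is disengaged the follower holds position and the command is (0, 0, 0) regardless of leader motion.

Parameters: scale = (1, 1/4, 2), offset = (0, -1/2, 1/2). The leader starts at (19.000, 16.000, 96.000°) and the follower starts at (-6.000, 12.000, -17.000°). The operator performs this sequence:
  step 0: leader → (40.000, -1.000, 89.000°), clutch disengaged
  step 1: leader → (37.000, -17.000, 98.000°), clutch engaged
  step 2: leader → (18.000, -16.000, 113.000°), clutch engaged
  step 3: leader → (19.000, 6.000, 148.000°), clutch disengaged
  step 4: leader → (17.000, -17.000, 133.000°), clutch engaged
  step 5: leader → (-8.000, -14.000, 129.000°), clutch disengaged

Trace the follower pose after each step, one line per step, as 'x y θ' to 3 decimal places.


-6.000 12.000 -17.000
-9.000 7.500 1.500
-28.000 7.250 32.000
-28.000 7.250 32.000
-30.000 1.000 2.500
-30.000 1.000 2.500

step 0: Δleader=(21.000, -17.000, -7.000°), disengaged; cmd=(0,0,0) → follower holds at (-6.000, 12.000, -17.000°)
step 1: Δleader=(-3.000, -16.000, 9.000°), engaged; cmd=(-3.000, -4.500, 18.500°) → follower=(-9.000, 7.500, 1.500°)
step 2: Δleader=(-19.000, 1.000, 15.000°), engaged; cmd=(-19.000, -0.250, 30.500°) → follower=(-28.000, 7.250, 32.000°)
step 3: Δleader=(1.000, 22.000, 35.000°), disengaged; cmd=(0,0,0) → follower holds at (-28.000, 7.250, 32.000°)
step 4: Δleader=(-2.000, -23.000, -15.000°), engaged; cmd=(-2.000, -6.250, -29.500°) → follower=(-30.000, 1.000, 2.500°)
step 5: Δleader=(-25.000, 3.000, -4.000°), disengaged; cmd=(0,0,0) → follower holds at (-30.000, 1.000, 2.500°)


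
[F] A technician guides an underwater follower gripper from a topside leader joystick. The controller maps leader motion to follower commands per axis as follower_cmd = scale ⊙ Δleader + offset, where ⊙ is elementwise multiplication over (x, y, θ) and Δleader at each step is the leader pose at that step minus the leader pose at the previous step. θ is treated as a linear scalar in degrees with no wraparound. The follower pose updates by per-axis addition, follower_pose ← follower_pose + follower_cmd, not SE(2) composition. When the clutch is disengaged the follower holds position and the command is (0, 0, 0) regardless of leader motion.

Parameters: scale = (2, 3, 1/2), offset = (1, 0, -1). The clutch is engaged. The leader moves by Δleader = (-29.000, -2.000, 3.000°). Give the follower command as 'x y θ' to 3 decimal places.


-57.000 -6.000 0.500

axis x: 2·-29.000 + 1 = -57.000
axis y: 3·-2.000 + 0 = -6.000
axis θ: 1/2·3.000 + -1 = 0.500


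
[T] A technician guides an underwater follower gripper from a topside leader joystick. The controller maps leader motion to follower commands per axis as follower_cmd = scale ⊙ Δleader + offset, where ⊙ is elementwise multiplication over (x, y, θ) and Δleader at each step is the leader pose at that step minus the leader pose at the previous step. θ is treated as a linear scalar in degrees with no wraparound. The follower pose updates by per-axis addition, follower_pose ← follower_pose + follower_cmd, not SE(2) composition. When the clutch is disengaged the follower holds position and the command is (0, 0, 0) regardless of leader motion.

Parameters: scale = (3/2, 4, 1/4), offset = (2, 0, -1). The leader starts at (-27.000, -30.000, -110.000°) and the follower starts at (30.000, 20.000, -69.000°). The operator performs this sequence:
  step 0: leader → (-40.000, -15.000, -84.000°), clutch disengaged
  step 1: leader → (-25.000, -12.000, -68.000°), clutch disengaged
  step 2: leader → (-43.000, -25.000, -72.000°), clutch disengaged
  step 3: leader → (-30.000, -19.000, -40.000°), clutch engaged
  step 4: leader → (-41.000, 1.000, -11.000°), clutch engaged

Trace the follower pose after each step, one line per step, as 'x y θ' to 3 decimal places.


30.000 20.000 -69.000
30.000 20.000 -69.000
30.000 20.000 -69.000
51.500 44.000 -62.000
37.000 124.000 -55.750

step 0: Δleader=(-13.000, 15.000, 26.000°), disengaged; cmd=(0,0,0) → follower holds at (30.000, 20.000, -69.000°)
step 1: Δleader=(15.000, 3.000, 16.000°), disengaged; cmd=(0,0,0) → follower holds at (30.000, 20.000, -69.000°)
step 2: Δleader=(-18.000, -13.000, -4.000°), disengaged; cmd=(0,0,0) → follower holds at (30.000, 20.000, -69.000°)
step 3: Δleader=(13.000, 6.000, 32.000°), engaged; cmd=(21.500, 24.000, 7.000°) → follower=(51.500, 44.000, -62.000°)
step 4: Δleader=(-11.000, 20.000, 29.000°), engaged; cmd=(-14.500, 80.000, 6.250°) → follower=(37.000, 124.000, -55.750°)


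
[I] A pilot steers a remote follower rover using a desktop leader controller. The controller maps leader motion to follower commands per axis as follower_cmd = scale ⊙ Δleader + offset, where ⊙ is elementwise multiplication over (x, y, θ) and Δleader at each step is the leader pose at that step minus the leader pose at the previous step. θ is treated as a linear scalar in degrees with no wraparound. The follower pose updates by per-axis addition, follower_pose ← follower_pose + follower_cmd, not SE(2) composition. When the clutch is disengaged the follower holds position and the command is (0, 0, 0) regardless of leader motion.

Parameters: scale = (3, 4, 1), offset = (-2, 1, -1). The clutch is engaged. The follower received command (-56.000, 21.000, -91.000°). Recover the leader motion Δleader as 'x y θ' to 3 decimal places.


-18.000 5.000 -90.000

axis x: (-56.000 − -2) / (3) = -18.000
axis y: (21.000 − 1) / (4) = 5.000
axis θ: (-91.000 − -1) / (1) = -90.000
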